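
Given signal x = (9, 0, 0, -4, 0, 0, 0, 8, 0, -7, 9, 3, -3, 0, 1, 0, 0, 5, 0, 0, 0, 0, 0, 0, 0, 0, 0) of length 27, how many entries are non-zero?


Non-zero positions: [0, 3, 7, 9, 10, 11, 12, 14, 17].
Sparsity = 9.

9


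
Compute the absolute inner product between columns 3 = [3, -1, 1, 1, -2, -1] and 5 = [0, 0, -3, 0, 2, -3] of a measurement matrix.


Inner product: 3*0 + -1*0 + 1*-3 + 1*0 + -2*2 + -1*-3
Products: [0, 0, -3, 0, -4, 3]
Sum = -4.
|dot| = 4.

4


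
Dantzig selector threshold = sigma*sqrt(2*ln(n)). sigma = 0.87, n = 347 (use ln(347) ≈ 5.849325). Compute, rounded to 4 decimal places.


ln(347) ≈ 5.849325.
2*ln(n) ≈ 11.69865.
sqrt(2*ln(n)) ≈ sqrt(11.69865) ≈ 3.420329.
threshold ≈ 0.87*3.420329 = 2.97568623 ≈ 2.9757.

2.9757


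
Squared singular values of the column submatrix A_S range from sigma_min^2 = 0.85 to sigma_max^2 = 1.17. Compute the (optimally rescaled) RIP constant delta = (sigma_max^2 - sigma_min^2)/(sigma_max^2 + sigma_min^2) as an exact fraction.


lambda_max - lambda_min = 1.17 - 0.85 = 0.32.
lambda_max + lambda_min = 1.17 + 0.85 = 2.02.
delta = 0.32/2.02 = 32/202 = 16/101.

16/101


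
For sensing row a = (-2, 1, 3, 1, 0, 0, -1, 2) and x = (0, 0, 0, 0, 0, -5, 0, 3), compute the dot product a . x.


Non-zero terms: ['0*-5', '2*3']
Products: [0, 6]
y = sum = 6.

6


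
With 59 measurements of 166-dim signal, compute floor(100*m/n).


100*m/n = 100*59/166 ≈ 35.5422.
floor = 35.

35


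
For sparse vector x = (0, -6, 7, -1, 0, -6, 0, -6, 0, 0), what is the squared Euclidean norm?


Non-zero entries: [(1, -6), (2, 7), (3, -1), (5, -6), (7, -6)]
Squares: [36, 49, 1, 36, 36]
||x||_2^2 = sum = 158.

158


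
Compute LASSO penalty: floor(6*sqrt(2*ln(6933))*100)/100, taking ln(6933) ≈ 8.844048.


ln(6933) ≈ 8.844048.
2*ln(n) ≈ 17.688096.
sqrt(2*ln(n)) ≈ sqrt(17.688096) ≈ 4.205722.
lambda ≈ 6*4.205722 = 25.234332.
floor(lambda*100)/100 = 25.23.

25.23


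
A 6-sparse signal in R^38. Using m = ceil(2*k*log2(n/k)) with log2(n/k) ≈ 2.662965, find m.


log2(n/k) = log2(38/6) ≈ 2.662965.
2*k*log2(n/k) ≈ 2*6*2.662965 = 31.95558.
m = ceil(31.95558) = 32.

32


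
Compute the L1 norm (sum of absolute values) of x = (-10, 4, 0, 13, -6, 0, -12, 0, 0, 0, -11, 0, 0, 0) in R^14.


Non-zero entries: [(0, -10), (1, 4), (3, 13), (4, -6), (6, -12), (10, -11)]
Absolute values: [10, 4, 13, 6, 12, 11]
||x||_1 = sum = 56.

56


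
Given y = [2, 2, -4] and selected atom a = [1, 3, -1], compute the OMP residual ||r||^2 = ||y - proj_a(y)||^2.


a^T a = 11.
a^T y = 12.
coeff = 12/11 = 12/11.
||r||^2 = 120/11.

120/11


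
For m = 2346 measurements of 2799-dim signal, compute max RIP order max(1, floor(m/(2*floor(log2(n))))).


floor(log2(2799)) = 11.
2*11 = 22.
m/(2*floor(log2(n))) = 2346/22 ≈ 106.6364.
floor = 106.
k = max(1, 106) = 106.

106


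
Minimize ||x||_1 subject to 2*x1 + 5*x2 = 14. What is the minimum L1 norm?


Axis intercepts:
  x1 = 7, x2 = 0: L1 = 7
  x1 = 0, x2 = 14/5: L1 = 14/5
x* = (0, 14/5)
||x*||_1 = 14/5.

14/5


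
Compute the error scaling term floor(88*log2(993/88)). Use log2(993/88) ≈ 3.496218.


log2(n/k) = log2(993/88) ≈ 3.496218.
k*log2(n/k) ≈ 88*3.496218 = 307.667184.
floor(307.667184) = 307.

307


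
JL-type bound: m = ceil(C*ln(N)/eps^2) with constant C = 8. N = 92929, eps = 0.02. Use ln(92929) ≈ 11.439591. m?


ln(92929) ≈ 11.439591.
eps^2 = 0.02^2 = 0.0004.
C*ln(N)/eps^2 ≈ 8*11.439591/0.0004 ≈ 228791.82.
m = ceil(228791.82) = 228792.

228792


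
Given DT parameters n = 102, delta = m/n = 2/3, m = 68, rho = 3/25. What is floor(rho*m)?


m = 2/3*102 = 68.
rho = 3/25.
rho*m = 3/25*68 = 8.16.
k = floor(8.16) = 8.

8


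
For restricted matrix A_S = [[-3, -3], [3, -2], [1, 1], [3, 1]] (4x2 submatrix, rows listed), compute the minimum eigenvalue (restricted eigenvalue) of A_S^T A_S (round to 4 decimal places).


A_S^T A_S = [[28, 7], [7, 15]].
trace = 43.
det = 371.
disc = trace^2 - 4*det = 1849 - 4*371 = 365.
sqrt(365) ≈ 19.104973.
lam_min = (43 - sqrt(365))/2 ≈ (43 - 19.104973)/2 = 11.9475135 ≈ 11.9475.

11.9475


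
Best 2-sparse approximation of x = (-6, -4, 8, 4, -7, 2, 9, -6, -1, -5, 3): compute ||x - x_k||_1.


Sorted |x_i| descending: [9, 8, 7, 6, 6, 5, 4, 4, 3, 2, 1]
Keep top 2: [9, 8]
Tail entries: [7, 6, 6, 5, 4, 4, 3, 2, 1]
L1 error = sum of tail = 38.

38


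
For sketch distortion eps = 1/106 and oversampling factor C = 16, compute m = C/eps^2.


1/eps = 106.
(1/eps)^2 = 11236.
m = 16*11236 = 179776.

179776


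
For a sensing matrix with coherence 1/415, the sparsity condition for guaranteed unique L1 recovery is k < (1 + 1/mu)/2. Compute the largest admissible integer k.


1/mu = 415.
1 + 1/mu = 416.
(1 + 1/mu)/2 = 208 is an integer and the inequality is strict, so k_max = 208 - 1 = 207.

207


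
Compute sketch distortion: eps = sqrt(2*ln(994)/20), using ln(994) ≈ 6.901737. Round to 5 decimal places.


ln(994) ≈ 6.901737.
2*ln(N)/m ≈ 2*6.901737/20 ≈ 0.6901737.
eps = sqrt(0.6901737) ≈ 0.8307669 ≈ 0.83077.

0.83077


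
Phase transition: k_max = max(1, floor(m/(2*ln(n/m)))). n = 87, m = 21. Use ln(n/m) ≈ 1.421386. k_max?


n/m = 87/21 = 29/7.
ln(n/m) ≈ 1.421386.
2*ln(n/m) ≈ 2.842772.
m/(2*ln(n/m)) ≈ 21/2.842772 ≈ 7.3872.
floor = 7.
k_max = max(1, 7) = 7.

7


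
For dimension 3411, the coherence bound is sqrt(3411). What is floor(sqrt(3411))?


58^2 = 3364 <= 3411 < 3481 = 59^2, so 58 <= sqrt(3411) < 59.
floor(sqrt(3411)) = 58.

58


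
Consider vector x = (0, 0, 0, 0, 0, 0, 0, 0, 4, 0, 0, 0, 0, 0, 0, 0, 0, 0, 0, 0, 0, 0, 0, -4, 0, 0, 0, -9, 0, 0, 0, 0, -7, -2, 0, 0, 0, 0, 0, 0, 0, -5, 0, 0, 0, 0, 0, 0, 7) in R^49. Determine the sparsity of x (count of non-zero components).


Non-zero positions: [8, 23, 27, 32, 33, 41, 48].
Sparsity = 7.

7


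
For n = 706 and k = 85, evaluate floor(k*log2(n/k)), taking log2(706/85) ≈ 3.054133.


log2(n/k) = log2(706/85) ≈ 3.054133.
k*log2(n/k) ≈ 85*3.054133 = 259.601305.
floor(259.601305) = 259.

259


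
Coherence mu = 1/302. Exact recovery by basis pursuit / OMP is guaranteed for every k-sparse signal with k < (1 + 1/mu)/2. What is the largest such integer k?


1/mu = 302.
1 + 1/mu = 303.
(1 + 1/mu)/2 = 151.5 is not an integer, so k_max = floor(151.5) = 151.

151


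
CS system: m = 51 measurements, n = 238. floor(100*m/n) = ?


100*m/n = 100*51/238 ≈ 21.4286.
floor = 21.

21


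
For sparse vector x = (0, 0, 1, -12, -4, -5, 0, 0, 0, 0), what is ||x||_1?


Non-zero entries: [(2, 1), (3, -12), (4, -4), (5, -5)]
Absolute values: [1, 12, 4, 5]
||x||_1 = sum = 22.

22


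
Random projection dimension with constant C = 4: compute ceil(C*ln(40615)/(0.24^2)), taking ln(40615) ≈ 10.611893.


ln(40615) ≈ 10.611893.
eps^2 = 0.24^2 = 0.0576.
C*ln(N)/eps^2 ≈ 4*10.611893/0.0576 ≈ 736.937.
m = ceil(736.937) = 737.

737


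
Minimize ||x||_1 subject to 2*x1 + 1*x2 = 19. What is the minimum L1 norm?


Axis intercepts:
  x1 = 19/2, x2 = 0: L1 = 19/2
  x1 = 0, x2 = 19: L1 = 19
x* = (19/2, 0)
||x*||_1 = 19/2.

19/2


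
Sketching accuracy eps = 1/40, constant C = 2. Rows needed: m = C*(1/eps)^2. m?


1/eps = 40.
(1/eps)^2 = 1600.
m = 2*1600 = 3200.

3200


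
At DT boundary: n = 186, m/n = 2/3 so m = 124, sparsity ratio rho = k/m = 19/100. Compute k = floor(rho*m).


m = 2/3*186 = 124.
rho = 19/100.
rho*m = 19/100*124 = 23.56.
k = floor(23.56) = 23.

23


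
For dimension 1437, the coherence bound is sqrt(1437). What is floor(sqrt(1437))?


37^2 = 1369 <= 1437 < 1444 = 38^2, so 37 <= sqrt(1437) < 38.
floor(sqrt(1437)) = 37.

37


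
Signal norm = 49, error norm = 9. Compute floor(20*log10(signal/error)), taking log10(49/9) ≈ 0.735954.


||x||/||e|| = 49/9.
log10(49/9) ≈ 0.735954.
20*log10(||x||/||e||) ≈ 20*0.735954 = 14.71908.
floor(14.71908) = 14.

14


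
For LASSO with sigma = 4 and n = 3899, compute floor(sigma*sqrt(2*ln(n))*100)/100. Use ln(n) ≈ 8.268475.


ln(3899) ≈ 8.268475.
2*ln(n) ≈ 16.53695.
sqrt(2*ln(n)) ≈ sqrt(16.53695) ≈ 4.066565.
lambda ≈ 4*4.066565 = 16.26626.
floor(lambda*100)/100 = 16.26.

16.26


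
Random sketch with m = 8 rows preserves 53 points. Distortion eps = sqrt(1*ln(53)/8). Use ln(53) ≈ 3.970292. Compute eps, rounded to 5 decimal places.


ln(53) ≈ 3.970292.
1*ln(N)/m ≈ 1*3.970292/8 ≈ 0.4962865.
eps = sqrt(0.4962865) ≈ 0.704476 ≈ 0.70448.

0.70448


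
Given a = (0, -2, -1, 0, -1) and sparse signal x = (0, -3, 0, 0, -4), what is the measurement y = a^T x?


Non-zero terms: ['-2*-3', '-1*-4']
Products: [6, 4]
y = sum = 10.

10


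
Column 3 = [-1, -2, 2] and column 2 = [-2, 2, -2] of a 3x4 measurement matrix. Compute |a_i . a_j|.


Inner product: -1*-2 + -2*2 + 2*-2
Products: [2, -4, -4]
Sum = -6.
|dot| = 6.

6


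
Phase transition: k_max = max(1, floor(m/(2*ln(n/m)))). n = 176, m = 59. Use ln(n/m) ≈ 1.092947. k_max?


n/m = 176/59.
ln(n/m) ≈ 1.092947.
2*ln(n/m) ≈ 2.185894.
m/(2*ln(n/m)) ≈ 59/2.185894 ≈ 26.9912.
floor = 26.
k_max = max(1, 26) = 26.

26


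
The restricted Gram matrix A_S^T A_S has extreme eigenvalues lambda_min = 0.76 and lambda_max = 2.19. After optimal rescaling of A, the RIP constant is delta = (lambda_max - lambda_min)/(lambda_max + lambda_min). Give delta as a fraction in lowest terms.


lambda_max - lambda_min = 2.19 - 0.76 = 1.43.
lambda_max + lambda_min = 2.19 + 0.76 = 2.95.
delta = 1.43/2.95 = 143/295.

143/295


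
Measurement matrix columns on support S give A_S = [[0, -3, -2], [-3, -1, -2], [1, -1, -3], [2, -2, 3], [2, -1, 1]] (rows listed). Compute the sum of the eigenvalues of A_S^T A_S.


Sum of eigenvalues of A_S^T A_S = trace(A_S^T A_S) = sum of squared column norms of A_S.
A_S^T A_S diagonal: [18, 16, 27].
trace = 18 + 16 + 27 = 61.

61


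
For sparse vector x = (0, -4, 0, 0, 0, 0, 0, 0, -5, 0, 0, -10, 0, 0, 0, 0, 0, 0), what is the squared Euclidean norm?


Non-zero entries: [(1, -4), (8, -5), (11, -10)]
Squares: [16, 25, 100]
||x||_2^2 = sum = 141.

141


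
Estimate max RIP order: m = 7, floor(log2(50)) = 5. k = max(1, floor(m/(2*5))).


floor(log2(50)) = 5.
2*5 = 10.
m/(2*floor(log2(n))) = 7/10 ≈ 0.7.
floor = 0.
k = max(1, 0) = 1.

1


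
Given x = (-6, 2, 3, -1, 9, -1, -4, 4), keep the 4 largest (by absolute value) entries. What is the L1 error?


Sorted |x_i| descending: [9, 6, 4, 4, 3, 2, 1, 1]
Keep top 4: [9, 6, 4, 4]
Tail entries: [3, 2, 1, 1]
L1 error = sum of tail = 7.

7


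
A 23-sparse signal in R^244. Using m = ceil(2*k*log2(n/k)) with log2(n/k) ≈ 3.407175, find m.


log2(n/k) = log2(244/23) ≈ 3.407175.
2*k*log2(n/k) ≈ 2*23*3.407175 = 156.73005.
m = ceil(156.73005) = 157.

157


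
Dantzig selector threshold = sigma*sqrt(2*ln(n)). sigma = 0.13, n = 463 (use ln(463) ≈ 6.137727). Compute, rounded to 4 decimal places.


ln(463) ≈ 6.137727.
2*ln(n) ≈ 12.275454.
sqrt(2*ln(n)) ≈ sqrt(12.275454) ≈ 3.503634.
threshold ≈ 0.13*3.503634 = 0.45547242 ≈ 0.4555.

0.4555


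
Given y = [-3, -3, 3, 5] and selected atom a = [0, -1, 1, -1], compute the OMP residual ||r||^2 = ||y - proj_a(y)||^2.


a^T a = 3.
a^T y = 1.
coeff = 1/3 = 1/3.
||r||^2 = 155/3.

155/3


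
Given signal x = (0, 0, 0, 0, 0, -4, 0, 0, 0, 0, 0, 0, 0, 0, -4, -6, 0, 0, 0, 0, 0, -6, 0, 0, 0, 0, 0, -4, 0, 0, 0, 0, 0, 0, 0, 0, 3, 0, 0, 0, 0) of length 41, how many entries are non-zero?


Non-zero positions: [5, 14, 15, 21, 27, 36].
Sparsity = 6.

6


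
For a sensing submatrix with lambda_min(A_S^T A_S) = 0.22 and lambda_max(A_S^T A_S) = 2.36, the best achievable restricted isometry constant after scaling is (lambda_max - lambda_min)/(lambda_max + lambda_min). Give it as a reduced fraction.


lambda_max - lambda_min = 2.36 - 0.22 = 2.14.
lambda_max + lambda_min = 2.36 + 0.22 = 2.58.
delta = 2.14/2.58 = 214/258 = 107/129.

107/129


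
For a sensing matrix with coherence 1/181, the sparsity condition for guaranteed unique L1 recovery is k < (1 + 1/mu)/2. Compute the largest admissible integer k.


1/mu = 181.
1 + 1/mu = 182.
(1 + 1/mu)/2 = 91 is an integer and the inequality is strict, so k_max = 91 - 1 = 90.

90


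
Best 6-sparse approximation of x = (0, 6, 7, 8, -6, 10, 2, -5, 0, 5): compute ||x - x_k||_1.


Sorted |x_i| descending: [10, 8, 7, 6, 6, 5, 5, 2, 0, 0]
Keep top 6: [10, 8, 7, 6, 6, 5]
Tail entries: [5, 2, 0, 0]
L1 error = sum of tail = 7.

7


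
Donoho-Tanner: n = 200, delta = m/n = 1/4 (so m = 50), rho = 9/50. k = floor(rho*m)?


m = 1/4*200 = 50.
rho = 9/50.
rho*m = 9/50*50 = 9.
k = floor(9) = 9.

9


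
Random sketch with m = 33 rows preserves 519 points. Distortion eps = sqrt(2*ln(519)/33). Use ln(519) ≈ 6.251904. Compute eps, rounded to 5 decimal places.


ln(519) ≈ 6.251904.
2*ln(N)/m ≈ 2*6.251904/33 ≈ 0.37890327.
eps = sqrt(0.37890327) ≈ 0.6155512 ≈ 0.61555.

0.61555


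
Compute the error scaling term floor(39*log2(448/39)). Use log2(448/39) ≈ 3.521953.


log2(n/k) = log2(448/39) ≈ 3.521953.
k*log2(n/k) ≈ 39*3.521953 = 137.356167.
floor(137.356167) = 137.

137


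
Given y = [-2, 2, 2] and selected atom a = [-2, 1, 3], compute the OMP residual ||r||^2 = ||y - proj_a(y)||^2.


a^T a = 14.
a^T y = 12.
coeff = 12/14 = 6/7.
||r||^2 = 12/7.

12/7


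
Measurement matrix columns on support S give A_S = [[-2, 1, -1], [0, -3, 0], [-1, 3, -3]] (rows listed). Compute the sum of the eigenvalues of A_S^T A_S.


Sum of eigenvalues of A_S^T A_S = trace(A_S^T A_S) = sum of squared column norms of A_S.
A_S^T A_S diagonal: [5, 19, 10].
trace = 5 + 19 + 10 = 34.

34


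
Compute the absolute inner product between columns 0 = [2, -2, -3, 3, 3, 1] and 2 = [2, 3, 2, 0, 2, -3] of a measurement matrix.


Inner product: 2*2 + -2*3 + -3*2 + 3*0 + 3*2 + 1*-3
Products: [4, -6, -6, 0, 6, -3]
Sum = -5.
|dot| = 5.

5


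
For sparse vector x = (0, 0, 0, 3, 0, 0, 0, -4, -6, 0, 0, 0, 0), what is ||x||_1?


Non-zero entries: [(3, 3), (7, -4), (8, -6)]
Absolute values: [3, 4, 6]
||x||_1 = sum = 13.

13


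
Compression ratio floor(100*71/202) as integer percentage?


100*m/n = 100*71/202 ≈ 35.1485.
floor = 35.

35


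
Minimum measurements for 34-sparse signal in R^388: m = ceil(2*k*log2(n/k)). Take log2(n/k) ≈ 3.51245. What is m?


log2(n/k) = log2(388/34) ≈ 3.51245.
2*k*log2(n/k) ≈ 2*34*3.51245 = 238.8466.
m = ceil(238.8466) = 239.

239


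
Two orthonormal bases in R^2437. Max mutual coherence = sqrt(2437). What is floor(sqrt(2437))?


49^2 = 2401 <= 2437 < 2500 = 50^2, so 49 <= sqrt(2437) < 50.
floor(sqrt(2437)) = 49.

49


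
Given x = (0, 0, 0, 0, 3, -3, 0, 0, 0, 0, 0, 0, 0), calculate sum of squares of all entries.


Non-zero entries: [(4, 3), (5, -3)]
Squares: [9, 9]
||x||_2^2 = sum = 18.

18


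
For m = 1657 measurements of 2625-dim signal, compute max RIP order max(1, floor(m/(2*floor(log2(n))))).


floor(log2(2625)) = 11.
2*11 = 22.
m/(2*floor(log2(n))) = 1657/22 ≈ 75.3182.
floor = 75.
k = max(1, 75) = 75.

75


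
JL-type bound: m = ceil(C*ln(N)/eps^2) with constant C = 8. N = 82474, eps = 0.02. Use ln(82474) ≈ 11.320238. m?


ln(82474) ≈ 11.320238.
eps^2 = 0.02^2 = 0.0004.
C*ln(N)/eps^2 ≈ 8*11.320238/0.0004 ≈ 226404.76.
m = ceil(226404.76) = 226405.

226405


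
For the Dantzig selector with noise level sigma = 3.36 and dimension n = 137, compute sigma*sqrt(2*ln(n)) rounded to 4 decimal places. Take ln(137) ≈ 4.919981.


ln(137) ≈ 4.919981.
2*ln(n) ≈ 9.839962.
sqrt(2*ln(n)) ≈ sqrt(9.839962) ≈ 3.136871.
threshold ≈ 3.36*3.136871 = 10.53988656 ≈ 10.5399.

10.5399


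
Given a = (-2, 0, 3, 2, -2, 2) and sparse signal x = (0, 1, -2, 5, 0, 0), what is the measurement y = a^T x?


Non-zero terms: ['0*1', '3*-2', '2*5']
Products: [0, -6, 10]
y = sum = 4.

4


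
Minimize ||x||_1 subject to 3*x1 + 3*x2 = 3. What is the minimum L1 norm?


Axis intercepts:
  x1 = 1, x2 = 0: L1 = 1
  x1 = 0, x2 = 1: L1 = 1
x* = (1, 0)
||x*||_1 = 1.

1


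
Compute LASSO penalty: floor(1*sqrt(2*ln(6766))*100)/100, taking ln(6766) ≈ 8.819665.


ln(6766) ≈ 8.819665.
2*ln(n) ≈ 17.63933.
sqrt(2*ln(n)) ≈ sqrt(17.63933) ≈ 4.19992.
lambda ≈ 1*4.19992 = 4.19992.
floor(lambda*100)/100 = 4.19.

4.19


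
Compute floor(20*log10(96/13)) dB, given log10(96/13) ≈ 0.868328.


||x||/||e|| = 96/13.
log10(96/13) ≈ 0.868328.
20*log10(||x||/||e||) ≈ 20*0.868328 = 17.36656.
floor(17.36656) = 17.

17


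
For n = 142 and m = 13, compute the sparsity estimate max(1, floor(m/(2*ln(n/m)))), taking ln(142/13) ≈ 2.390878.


n/m = 142/13.
ln(n/m) ≈ 2.390878.
2*ln(n/m) ≈ 4.781756.
m/(2*ln(n/m)) ≈ 13/4.781756 ≈ 2.7187.
floor = 2.
k_max = max(1, 2) = 2.

2


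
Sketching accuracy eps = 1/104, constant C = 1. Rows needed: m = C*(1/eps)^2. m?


1/eps = 104.
(1/eps)^2 = 10816.
m = 1*10816 = 10816.

10816


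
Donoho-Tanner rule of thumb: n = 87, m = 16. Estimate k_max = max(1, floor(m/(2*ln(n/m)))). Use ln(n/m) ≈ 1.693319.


n/m = 87/16.
ln(n/m) ≈ 1.693319.
2*ln(n/m) ≈ 3.386638.
m/(2*ln(n/m)) ≈ 16/3.386638 ≈ 4.7244.
floor = 4.
k_max = max(1, 4) = 4.

4


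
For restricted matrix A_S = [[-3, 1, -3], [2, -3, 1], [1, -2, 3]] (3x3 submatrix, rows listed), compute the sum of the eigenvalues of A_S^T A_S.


Sum of eigenvalues of A_S^T A_S = trace(A_S^T A_S) = sum of squared column norms of A_S.
A_S^T A_S diagonal: [14, 14, 19].
trace = 14 + 14 + 19 = 47.

47


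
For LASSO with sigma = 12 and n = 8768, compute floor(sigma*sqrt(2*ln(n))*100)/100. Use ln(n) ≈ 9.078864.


ln(8768) ≈ 9.078864.
2*ln(n) ≈ 18.157728.
sqrt(2*ln(n)) ≈ sqrt(18.157728) ≈ 4.261189.
lambda ≈ 12*4.261189 = 51.134268.
floor(lambda*100)/100 = 51.13.

51.13


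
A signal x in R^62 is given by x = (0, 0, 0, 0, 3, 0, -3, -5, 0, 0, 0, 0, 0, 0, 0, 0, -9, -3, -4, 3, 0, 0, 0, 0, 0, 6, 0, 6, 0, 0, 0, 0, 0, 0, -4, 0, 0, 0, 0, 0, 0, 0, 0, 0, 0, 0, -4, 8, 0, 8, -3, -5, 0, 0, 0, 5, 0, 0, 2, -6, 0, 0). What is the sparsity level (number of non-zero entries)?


Non-zero positions: [4, 6, 7, 16, 17, 18, 19, 25, 27, 34, 46, 47, 49, 50, 51, 55, 58, 59].
Sparsity = 18.

18


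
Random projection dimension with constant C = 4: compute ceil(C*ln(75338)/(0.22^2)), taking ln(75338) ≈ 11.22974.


ln(75338) ≈ 11.22974.
eps^2 = 0.22^2 = 0.0484.
C*ln(N)/eps^2 ≈ 4*11.22974/0.0484 ≈ 928.0777.
m = ceil(928.0777) = 929.

929


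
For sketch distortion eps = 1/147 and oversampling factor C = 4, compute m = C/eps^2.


1/eps = 147.
(1/eps)^2 = 21609.
m = 4*21609 = 86436.

86436


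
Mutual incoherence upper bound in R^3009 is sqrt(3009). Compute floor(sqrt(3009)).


54^2 = 2916 <= 3009 < 3025 = 55^2, so 54 <= sqrt(3009) < 55.
floor(sqrt(3009)) = 54.

54


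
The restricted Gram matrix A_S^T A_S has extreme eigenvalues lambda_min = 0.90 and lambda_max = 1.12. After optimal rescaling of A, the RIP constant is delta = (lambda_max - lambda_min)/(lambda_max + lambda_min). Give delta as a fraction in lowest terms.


lambda_max - lambda_min = 1.12 - 0.90 = 0.22.
lambda_max + lambda_min = 1.12 + 0.90 = 2.02.
delta = 0.22/2.02 = 22/202 = 11/101.

11/101


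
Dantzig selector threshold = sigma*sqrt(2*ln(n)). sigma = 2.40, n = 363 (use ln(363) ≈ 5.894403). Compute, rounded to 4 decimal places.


ln(363) ≈ 5.894403.
2*ln(n) ≈ 11.788806.
sqrt(2*ln(n)) ≈ sqrt(11.788806) ≈ 3.433483.
threshold ≈ 2.40*3.433483 = 8.2403592 ≈ 8.2404.

8.2404


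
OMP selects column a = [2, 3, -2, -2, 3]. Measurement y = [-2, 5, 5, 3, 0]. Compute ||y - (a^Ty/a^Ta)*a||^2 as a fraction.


a^T a = 30.
a^T y = -5.
coeff = -5/30 = -1/6.
||r||^2 = 373/6.

373/6


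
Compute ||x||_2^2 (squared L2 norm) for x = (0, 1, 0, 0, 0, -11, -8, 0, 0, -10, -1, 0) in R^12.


Non-zero entries: [(1, 1), (5, -11), (6, -8), (9, -10), (10, -1)]
Squares: [1, 121, 64, 100, 1]
||x||_2^2 = sum = 287.

287


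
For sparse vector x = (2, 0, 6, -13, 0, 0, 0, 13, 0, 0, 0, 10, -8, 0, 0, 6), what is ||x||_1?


Non-zero entries: [(0, 2), (2, 6), (3, -13), (7, 13), (11, 10), (12, -8), (15, 6)]
Absolute values: [2, 6, 13, 13, 10, 8, 6]
||x||_1 = sum = 58.

58


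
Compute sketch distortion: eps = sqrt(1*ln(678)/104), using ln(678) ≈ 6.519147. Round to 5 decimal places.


ln(678) ≈ 6.519147.
1*ln(N)/m ≈ 1*6.519147/104 ≈ 0.06268411.
eps = sqrt(0.06268411) ≈ 0.2503679 ≈ 0.25037.

0.25037


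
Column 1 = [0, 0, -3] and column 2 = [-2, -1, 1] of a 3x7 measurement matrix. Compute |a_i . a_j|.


Inner product: 0*-2 + 0*-1 + -3*1
Products: [0, 0, -3]
Sum = -3.
|dot| = 3.

3


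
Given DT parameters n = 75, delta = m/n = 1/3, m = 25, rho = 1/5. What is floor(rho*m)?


m = 1/3*75 = 25.
rho = 1/5.
rho*m = 1/5*25 = 5.
k = floor(5) = 5.

5


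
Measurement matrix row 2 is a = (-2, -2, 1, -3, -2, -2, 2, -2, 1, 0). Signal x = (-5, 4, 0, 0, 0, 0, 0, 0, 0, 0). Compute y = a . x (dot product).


Non-zero terms: ['-2*-5', '-2*4']
Products: [10, -8]
y = sum = 2.

2


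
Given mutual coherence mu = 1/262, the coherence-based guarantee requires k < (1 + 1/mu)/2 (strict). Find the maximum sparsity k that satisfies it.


1/mu = 262.
1 + 1/mu = 263.
(1 + 1/mu)/2 = 131.5 is not an integer, so k_max = floor(131.5) = 131.

131


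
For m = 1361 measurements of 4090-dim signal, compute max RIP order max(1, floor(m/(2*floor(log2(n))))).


floor(log2(4090)) = 11.
2*11 = 22.
m/(2*floor(log2(n))) = 1361/22 ≈ 61.8636.
floor = 61.
k = max(1, 61) = 61.

61


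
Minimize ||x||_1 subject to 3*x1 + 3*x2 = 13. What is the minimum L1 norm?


Axis intercepts:
  x1 = 13/3, x2 = 0: L1 = 13/3
  x1 = 0, x2 = 13/3: L1 = 13/3
x* = (13/3, 0)
||x*||_1 = 13/3.

13/3


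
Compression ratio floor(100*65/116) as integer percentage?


100*m/n = 100*65/116 ≈ 56.0345.
floor = 56.

56


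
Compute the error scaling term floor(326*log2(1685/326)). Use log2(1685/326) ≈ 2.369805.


log2(n/k) = log2(1685/326) ≈ 2.369805.
k*log2(n/k) ≈ 326*2.369805 = 772.55643.
floor(772.55643) = 772.

772


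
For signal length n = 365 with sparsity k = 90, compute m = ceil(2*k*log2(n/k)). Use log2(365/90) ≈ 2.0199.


log2(n/k) = log2(365/90) ≈ 2.0199.
2*k*log2(n/k) ≈ 2*90*2.0199 = 363.582.
m = ceil(363.582) = 364.

364


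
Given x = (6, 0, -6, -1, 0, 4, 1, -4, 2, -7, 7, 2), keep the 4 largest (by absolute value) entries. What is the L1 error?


Sorted |x_i| descending: [7, 7, 6, 6, 4, 4, 2, 2, 1, 1, 0, 0]
Keep top 4: [7, 7, 6, 6]
Tail entries: [4, 4, 2, 2, 1, 1, 0, 0]
L1 error = sum of tail = 14.

14


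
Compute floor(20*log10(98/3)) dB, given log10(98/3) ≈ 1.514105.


||x||/||e|| = 98/3.
log10(98/3) ≈ 1.514105.
20*log10(||x||/||e||) ≈ 20*1.514105 = 30.2821.
floor(30.2821) = 30.

30


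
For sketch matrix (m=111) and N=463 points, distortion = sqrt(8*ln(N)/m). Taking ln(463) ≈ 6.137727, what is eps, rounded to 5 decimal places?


ln(463) ≈ 6.137727.
8*ln(N)/m ≈ 8*6.137727/111 ≈ 0.4423587.
eps = sqrt(0.4423587) ≈ 0.6651005 ≈ 0.66510.

0.66510


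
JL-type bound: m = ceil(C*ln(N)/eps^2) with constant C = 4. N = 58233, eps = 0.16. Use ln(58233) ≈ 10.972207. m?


ln(58233) ≈ 10.972207.
eps^2 = 0.16^2 = 0.0256.
C*ln(N)/eps^2 ≈ 4*10.972207/0.0256 ≈ 1714.4073.
m = ceil(1714.4073) = 1715.

1715


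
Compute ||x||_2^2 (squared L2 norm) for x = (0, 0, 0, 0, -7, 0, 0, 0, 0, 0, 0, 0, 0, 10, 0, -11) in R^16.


Non-zero entries: [(4, -7), (13, 10), (15, -11)]
Squares: [49, 100, 121]
||x||_2^2 = sum = 270.

270


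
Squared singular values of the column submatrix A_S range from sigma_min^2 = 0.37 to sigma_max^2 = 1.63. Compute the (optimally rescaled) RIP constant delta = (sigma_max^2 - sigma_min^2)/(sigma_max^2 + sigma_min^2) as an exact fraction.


lambda_max - lambda_min = 1.63 - 0.37 = 1.26.
lambda_max + lambda_min = 1.63 + 0.37 = 2.00.
delta = 1.26/2.00 = 126/200 = 63/100.

63/100


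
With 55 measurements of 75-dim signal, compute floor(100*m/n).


100*m/n = 100*55/75 ≈ 73.3333.
floor = 73.

73


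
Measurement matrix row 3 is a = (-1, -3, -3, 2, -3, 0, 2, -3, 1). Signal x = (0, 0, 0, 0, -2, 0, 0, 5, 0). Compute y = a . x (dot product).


Non-zero terms: ['-3*-2', '-3*5']
Products: [6, -15]
y = sum = -9.

-9


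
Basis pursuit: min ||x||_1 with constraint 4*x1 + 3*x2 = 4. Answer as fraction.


Axis intercepts:
  x1 = 1, x2 = 0: L1 = 1
  x1 = 0, x2 = 4/3: L1 = 4/3
x* = (1, 0)
||x*||_1 = 1.

1


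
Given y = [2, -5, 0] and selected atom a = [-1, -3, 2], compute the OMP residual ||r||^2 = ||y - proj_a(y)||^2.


a^T a = 14.
a^T y = 13.
coeff = 13/14 = 13/14.
||r||^2 = 237/14.

237/14


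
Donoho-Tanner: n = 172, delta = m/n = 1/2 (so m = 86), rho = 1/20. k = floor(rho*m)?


m = 1/2*172 = 86.
rho = 1/20.
rho*m = 1/20*86 = 4.3.
k = floor(4.3) = 4.

4


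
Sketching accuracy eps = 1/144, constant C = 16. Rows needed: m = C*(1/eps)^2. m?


1/eps = 144.
(1/eps)^2 = 20736.
m = 16*20736 = 331776.

331776


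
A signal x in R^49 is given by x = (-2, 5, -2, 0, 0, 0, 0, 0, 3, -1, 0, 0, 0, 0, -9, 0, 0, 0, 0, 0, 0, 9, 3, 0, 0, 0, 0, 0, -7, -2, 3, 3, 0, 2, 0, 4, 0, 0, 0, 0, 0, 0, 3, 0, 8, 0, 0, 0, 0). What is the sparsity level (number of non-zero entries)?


Non-zero positions: [0, 1, 2, 8, 9, 14, 21, 22, 28, 29, 30, 31, 33, 35, 42, 44].
Sparsity = 16.

16


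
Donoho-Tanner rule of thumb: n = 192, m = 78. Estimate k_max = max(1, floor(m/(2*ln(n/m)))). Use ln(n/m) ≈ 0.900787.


n/m = 192/78 = 32/13.
ln(n/m) ≈ 0.900787.
2*ln(n/m) ≈ 1.801574.
m/(2*ln(n/m)) ≈ 78/1.801574 ≈ 43.2955.
floor = 43.
k_max = max(1, 43) = 43.

43


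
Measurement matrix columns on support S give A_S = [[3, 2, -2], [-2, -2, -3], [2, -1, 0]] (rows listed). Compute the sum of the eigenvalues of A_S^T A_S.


Sum of eigenvalues of A_S^T A_S = trace(A_S^T A_S) = sum of squared column norms of A_S.
A_S^T A_S diagonal: [17, 9, 13].
trace = 17 + 9 + 13 = 39.

39


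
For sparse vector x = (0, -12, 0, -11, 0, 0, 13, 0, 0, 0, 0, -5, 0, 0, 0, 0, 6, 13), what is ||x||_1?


Non-zero entries: [(1, -12), (3, -11), (6, 13), (11, -5), (16, 6), (17, 13)]
Absolute values: [12, 11, 13, 5, 6, 13]
||x||_1 = sum = 60.

60


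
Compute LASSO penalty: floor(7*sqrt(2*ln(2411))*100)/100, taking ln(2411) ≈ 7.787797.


ln(2411) ≈ 7.787797.
2*ln(n) ≈ 15.575594.
sqrt(2*ln(n)) ≈ sqrt(15.575594) ≈ 3.946593.
lambda ≈ 7*3.946593 = 27.626151.
floor(lambda*100)/100 = 27.62.

27.62


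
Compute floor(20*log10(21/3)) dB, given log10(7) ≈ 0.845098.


||x||/||e|| = 21/3 = 7.
log10(7) ≈ 0.845098.
20*log10(||x||/||e||) ≈ 20*0.845098 = 16.90196.
floor(16.90196) = 16.

16


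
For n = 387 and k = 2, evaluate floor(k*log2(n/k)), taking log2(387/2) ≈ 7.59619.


log2(n/k) = log2(387/2) ≈ 7.59619.
k*log2(n/k) ≈ 2*7.59619 = 15.19238.
floor(15.19238) = 15.

15


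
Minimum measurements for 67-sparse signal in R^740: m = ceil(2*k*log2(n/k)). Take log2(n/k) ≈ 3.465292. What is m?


log2(n/k) = log2(740/67) ≈ 3.465292.
2*k*log2(n/k) ≈ 2*67*3.465292 = 464.349128.
m = ceil(464.349128) = 465.

465


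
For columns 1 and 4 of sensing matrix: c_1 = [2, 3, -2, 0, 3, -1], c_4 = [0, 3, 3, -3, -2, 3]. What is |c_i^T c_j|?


Inner product: 2*0 + 3*3 + -2*3 + 0*-3 + 3*-2 + -1*3
Products: [0, 9, -6, 0, -6, -3]
Sum = -6.
|dot| = 6.

6


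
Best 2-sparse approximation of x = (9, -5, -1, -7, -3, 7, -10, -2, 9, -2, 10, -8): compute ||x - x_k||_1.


Sorted |x_i| descending: [10, 10, 9, 9, 8, 7, 7, 5, 3, 2, 2, 1]
Keep top 2: [10, 10]
Tail entries: [9, 9, 8, 7, 7, 5, 3, 2, 2, 1]
L1 error = sum of tail = 53.

53


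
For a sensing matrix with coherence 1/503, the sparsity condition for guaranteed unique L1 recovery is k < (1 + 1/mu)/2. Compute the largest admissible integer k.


1/mu = 503.
1 + 1/mu = 504.
(1 + 1/mu)/2 = 252 is an integer and the inequality is strict, so k_max = 252 - 1 = 251.

251


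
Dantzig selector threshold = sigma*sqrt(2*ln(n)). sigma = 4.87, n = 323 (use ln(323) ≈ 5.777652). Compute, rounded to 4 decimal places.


ln(323) ≈ 5.777652.
2*ln(n) ≈ 11.555304.
sqrt(2*ln(n)) ≈ sqrt(11.555304) ≈ 3.399309.
threshold ≈ 4.87*3.399309 = 16.55463483 ≈ 16.5546.

16.5546


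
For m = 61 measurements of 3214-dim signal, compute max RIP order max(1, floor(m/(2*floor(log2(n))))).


floor(log2(3214)) = 11.
2*11 = 22.
m/(2*floor(log2(n))) = 61/22 ≈ 2.7727.
floor = 2.
k = max(1, 2) = 2.

2


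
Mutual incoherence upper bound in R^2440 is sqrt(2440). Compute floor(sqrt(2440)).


49^2 = 2401 <= 2440 < 2500 = 50^2, so 49 <= sqrt(2440) < 50.
floor(sqrt(2440)) = 49.

49


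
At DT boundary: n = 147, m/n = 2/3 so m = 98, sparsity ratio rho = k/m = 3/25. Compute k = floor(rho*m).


m = 2/3*147 = 98.
rho = 3/25.
rho*m = 3/25*98 = 11.76.
k = floor(11.76) = 11.

11


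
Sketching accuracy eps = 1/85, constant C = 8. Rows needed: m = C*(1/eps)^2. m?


1/eps = 85.
(1/eps)^2 = 7225.
m = 8*7225 = 57800.

57800


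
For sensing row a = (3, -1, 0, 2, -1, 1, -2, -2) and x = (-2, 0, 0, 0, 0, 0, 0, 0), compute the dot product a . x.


Non-zero terms: ['3*-2']
Products: [-6]
y = sum = -6.

-6


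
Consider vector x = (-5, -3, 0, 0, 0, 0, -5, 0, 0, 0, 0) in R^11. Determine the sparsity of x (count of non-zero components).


Non-zero positions: [0, 1, 6].
Sparsity = 3.

3


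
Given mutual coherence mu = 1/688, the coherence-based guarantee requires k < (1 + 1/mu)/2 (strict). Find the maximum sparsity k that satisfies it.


1/mu = 688.
1 + 1/mu = 689.
(1 + 1/mu)/2 = 344.5 is not an integer, so k_max = floor(344.5) = 344.

344


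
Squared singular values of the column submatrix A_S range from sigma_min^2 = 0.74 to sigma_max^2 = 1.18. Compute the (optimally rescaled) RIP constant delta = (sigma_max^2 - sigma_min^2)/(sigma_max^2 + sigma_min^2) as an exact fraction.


lambda_max - lambda_min = 1.18 - 0.74 = 0.44.
lambda_max + lambda_min = 1.18 + 0.74 = 1.92.
delta = 0.44/1.92 = 44/192 = 11/48.

11/48


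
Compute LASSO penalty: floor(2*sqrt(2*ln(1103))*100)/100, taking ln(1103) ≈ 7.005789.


ln(1103) ≈ 7.005789.
2*ln(n) ≈ 14.011578.
sqrt(2*ln(n)) ≈ sqrt(14.011578) ≈ 3.743204.
lambda ≈ 2*3.743204 = 7.486408.
floor(lambda*100)/100 = 7.48.

7.48


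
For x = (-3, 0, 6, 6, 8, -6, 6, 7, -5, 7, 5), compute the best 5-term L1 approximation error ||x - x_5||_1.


Sorted |x_i| descending: [8, 7, 7, 6, 6, 6, 6, 5, 5, 3, 0]
Keep top 5: [8, 7, 7, 6, 6]
Tail entries: [6, 6, 5, 5, 3, 0]
L1 error = sum of tail = 25.

25


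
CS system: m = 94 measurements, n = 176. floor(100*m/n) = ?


100*m/n = 100*94/176 ≈ 53.4091.
floor = 53.

53


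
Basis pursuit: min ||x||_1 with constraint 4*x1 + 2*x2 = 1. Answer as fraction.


Axis intercepts:
  x1 = 1/4, x2 = 0: L1 = 1/4
  x1 = 0, x2 = 1/2: L1 = 1/2
x* = (1/4, 0)
||x*||_1 = 1/4.

1/4


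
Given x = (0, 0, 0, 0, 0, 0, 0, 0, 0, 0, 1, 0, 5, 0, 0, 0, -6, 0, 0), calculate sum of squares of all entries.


Non-zero entries: [(10, 1), (12, 5), (16, -6)]
Squares: [1, 25, 36]
||x||_2^2 = sum = 62.

62


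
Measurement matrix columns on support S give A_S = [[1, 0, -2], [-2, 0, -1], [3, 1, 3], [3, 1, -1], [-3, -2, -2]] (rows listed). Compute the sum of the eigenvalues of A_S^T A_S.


Sum of eigenvalues of A_S^T A_S = trace(A_S^T A_S) = sum of squared column norms of A_S.
A_S^T A_S diagonal: [32, 6, 19].
trace = 32 + 6 + 19 = 57.

57


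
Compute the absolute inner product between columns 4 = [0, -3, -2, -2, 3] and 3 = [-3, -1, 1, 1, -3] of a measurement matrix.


Inner product: 0*-3 + -3*-1 + -2*1 + -2*1 + 3*-3
Products: [0, 3, -2, -2, -9]
Sum = -10.
|dot| = 10.

10


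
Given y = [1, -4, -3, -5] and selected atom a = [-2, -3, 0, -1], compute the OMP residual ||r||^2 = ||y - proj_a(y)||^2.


a^T a = 14.
a^T y = 15.
coeff = 15/14 = 15/14.
||r||^2 = 489/14.

489/14


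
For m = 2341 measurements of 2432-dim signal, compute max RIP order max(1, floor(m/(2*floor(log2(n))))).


floor(log2(2432)) = 11.
2*11 = 22.
m/(2*floor(log2(n))) = 2341/22 ≈ 106.4091.
floor = 106.
k = max(1, 106) = 106.

106


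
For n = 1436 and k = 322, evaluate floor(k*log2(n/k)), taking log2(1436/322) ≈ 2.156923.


log2(n/k) = log2(1436/322) ≈ 2.156923.
k*log2(n/k) ≈ 322*2.156923 = 694.529206.
floor(694.529206) = 694.

694


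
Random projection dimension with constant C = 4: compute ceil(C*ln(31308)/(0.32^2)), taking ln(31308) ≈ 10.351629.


ln(31308) ≈ 10.351629.
eps^2 = 0.32^2 = 0.1024.
C*ln(N)/eps^2 ≈ 4*10.351629/0.1024 ≈ 404.3605.
m = ceil(404.3605) = 405.

405


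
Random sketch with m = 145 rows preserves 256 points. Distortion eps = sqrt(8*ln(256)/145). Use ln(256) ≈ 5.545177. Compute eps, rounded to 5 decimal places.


ln(256) ≈ 5.545177.
8*ln(N)/m ≈ 8*5.545177/145 ≈ 0.3059408.
eps = sqrt(0.3059408) ≈ 0.5531192 ≈ 0.55312.

0.55312


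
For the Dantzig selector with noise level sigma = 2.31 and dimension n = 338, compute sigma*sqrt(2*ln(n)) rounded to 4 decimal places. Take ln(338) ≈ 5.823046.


ln(338) ≈ 5.823046.
2*ln(n) ≈ 11.646092.
sqrt(2*ln(n)) ≈ sqrt(11.646092) ≈ 3.412637.
threshold ≈ 2.31*3.412637 = 7.88319147 ≈ 7.8832.

7.8832


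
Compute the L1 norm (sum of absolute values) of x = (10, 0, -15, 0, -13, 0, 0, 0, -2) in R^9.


Non-zero entries: [(0, 10), (2, -15), (4, -13), (8, -2)]
Absolute values: [10, 15, 13, 2]
||x||_1 = sum = 40.

40


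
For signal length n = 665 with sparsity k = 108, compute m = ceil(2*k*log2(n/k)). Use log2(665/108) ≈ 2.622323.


log2(n/k) = log2(665/108) ≈ 2.622323.
2*k*log2(n/k) ≈ 2*108*2.622323 = 566.421768.
m = ceil(566.421768) = 567.

567


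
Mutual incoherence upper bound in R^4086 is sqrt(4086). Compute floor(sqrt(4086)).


63^2 = 3969 <= 4086 < 4096 = 64^2, so 63 <= sqrt(4086) < 64.
floor(sqrt(4086)) = 63.

63


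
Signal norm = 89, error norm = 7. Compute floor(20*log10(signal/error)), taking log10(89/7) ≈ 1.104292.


||x||/||e|| = 89/7.
log10(89/7) ≈ 1.104292.
20*log10(||x||/||e||) ≈ 20*1.104292 = 22.08584.
floor(22.08584) = 22.

22


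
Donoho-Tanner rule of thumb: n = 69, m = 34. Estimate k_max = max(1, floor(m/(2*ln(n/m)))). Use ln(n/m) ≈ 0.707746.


n/m = 69/34.
ln(n/m) ≈ 0.707746.
2*ln(n/m) ≈ 1.415492.
m/(2*ln(n/m)) ≈ 34/1.415492 ≈ 24.0199.
floor = 24.
k_max = max(1, 24) = 24.

24


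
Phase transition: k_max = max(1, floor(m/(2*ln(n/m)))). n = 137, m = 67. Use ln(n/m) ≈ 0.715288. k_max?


n/m = 137/67.
ln(n/m) ≈ 0.715288.
2*ln(n/m) ≈ 1.430576.
m/(2*ln(n/m)) ≈ 67/1.430576 ≈ 46.8343.
floor = 46.
k_max = max(1, 46) = 46.

46


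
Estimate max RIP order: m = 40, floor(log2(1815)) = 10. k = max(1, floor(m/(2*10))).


floor(log2(1815)) = 10.
2*10 = 20.
m/(2*floor(log2(n))) = 40/20 ≈ 2.0.
floor = 2.
k = max(1, 2) = 2.

2


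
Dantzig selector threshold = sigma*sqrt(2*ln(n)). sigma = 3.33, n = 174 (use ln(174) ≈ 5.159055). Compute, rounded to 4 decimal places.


ln(174) ≈ 5.159055.
2*ln(n) ≈ 10.31811.
sqrt(2*ln(n)) ≈ sqrt(10.31811) ≈ 3.212182.
threshold ≈ 3.33*3.212182 = 10.69656606 ≈ 10.6966.

10.6966


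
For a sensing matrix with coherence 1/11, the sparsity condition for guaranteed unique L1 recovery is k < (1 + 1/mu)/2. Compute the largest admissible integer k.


1/mu = 11.
1 + 1/mu = 12.
(1 + 1/mu)/2 = 6 is an integer and the inequality is strict, so k_max = 6 - 1 = 5.

5


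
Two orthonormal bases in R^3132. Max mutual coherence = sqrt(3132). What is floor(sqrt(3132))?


55^2 = 3025 <= 3132 < 3136 = 56^2, so 55 <= sqrt(3132) < 56.
floor(sqrt(3132)) = 55.

55


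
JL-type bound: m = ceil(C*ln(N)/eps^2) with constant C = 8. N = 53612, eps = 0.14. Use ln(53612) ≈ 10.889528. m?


ln(53612) ≈ 10.889528.
eps^2 = 0.14^2 = 0.0196.
C*ln(N)/eps^2 ≈ 8*10.889528/0.0196 ≈ 4444.7053.
m = ceil(4444.7053) = 4445.

4445


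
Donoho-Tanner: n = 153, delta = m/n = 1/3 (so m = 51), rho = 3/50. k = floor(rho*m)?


m = 1/3*153 = 51.
rho = 3/50.
rho*m = 3/50*51 = 3.06.
k = floor(3.06) = 3.

3


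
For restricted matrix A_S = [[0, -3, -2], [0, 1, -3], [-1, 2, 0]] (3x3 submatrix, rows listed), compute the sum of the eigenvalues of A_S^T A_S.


Sum of eigenvalues of A_S^T A_S = trace(A_S^T A_S) = sum of squared column norms of A_S.
A_S^T A_S diagonal: [1, 14, 13].
trace = 1 + 14 + 13 = 28.

28


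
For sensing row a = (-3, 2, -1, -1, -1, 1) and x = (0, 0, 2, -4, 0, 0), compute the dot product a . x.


Non-zero terms: ['-1*2', '-1*-4']
Products: [-2, 4]
y = sum = 2.

2


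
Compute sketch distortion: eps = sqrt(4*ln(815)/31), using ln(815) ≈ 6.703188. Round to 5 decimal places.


ln(815) ≈ 6.703188.
4*ln(N)/m ≈ 4*6.703188/31 ≈ 0.86492748.
eps = sqrt(0.86492748) ≈ 0.9300148 ≈ 0.93001.

0.93001


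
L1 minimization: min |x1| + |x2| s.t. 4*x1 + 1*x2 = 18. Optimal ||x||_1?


Axis intercepts:
  x1 = 9/2, x2 = 0: L1 = 9/2
  x1 = 0, x2 = 18: L1 = 18
x* = (9/2, 0)
||x*||_1 = 9/2.

9/2


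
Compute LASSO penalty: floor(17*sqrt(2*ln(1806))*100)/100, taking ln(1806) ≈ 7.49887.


ln(1806) ≈ 7.49887.
2*ln(n) ≈ 14.99774.
sqrt(2*ln(n)) ≈ sqrt(14.99774) ≈ 3.872692.
lambda ≈ 17*3.872692 = 65.835764.
floor(lambda*100)/100 = 65.83.

65.83


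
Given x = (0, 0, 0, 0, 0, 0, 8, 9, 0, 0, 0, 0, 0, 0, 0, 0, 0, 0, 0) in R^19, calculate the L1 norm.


Non-zero entries: [(6, 8), (7, 9)]
Absolute values: [8, 9]
||x||_1 = sum = 17.

17


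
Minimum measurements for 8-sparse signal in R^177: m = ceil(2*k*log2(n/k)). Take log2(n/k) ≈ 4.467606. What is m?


log2(n/k) = log2(177/8) ≈ 4.467606.
2*k*log2(n/k) ≈ 2*8*4.467606 = 71.481696.
m = ceil(71.481696) = 72.

72


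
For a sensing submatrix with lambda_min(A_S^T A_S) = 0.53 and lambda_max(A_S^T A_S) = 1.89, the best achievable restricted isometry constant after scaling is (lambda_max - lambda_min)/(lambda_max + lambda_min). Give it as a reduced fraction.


lambda_max - lambda_min = 1.89 - 0.53 = 1.36.
lambda_max + lambda_min = 1.89 + 0.53 = 2.42.
delta = 1.36/2.42 = 136/242 = 68/121.

68/121


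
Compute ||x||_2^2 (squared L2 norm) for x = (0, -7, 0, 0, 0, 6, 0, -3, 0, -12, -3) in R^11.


Non-zero entries: [(1, -7), (5, 6), (7, -3), (9, -12), (10, -3)]
Squares: [49, 36, 9, 144, 9]
||x||_2^2 = sum = 247.

247


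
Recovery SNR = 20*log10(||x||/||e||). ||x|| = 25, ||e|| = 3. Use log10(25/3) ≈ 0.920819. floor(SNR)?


||x||/||e|| = 25/3.
log10(25/3) ≈ 0.920819.
20*log10(||x||/||e||) ≈ 20*0.920819 = 18.41638.
floor(18.41638) = 18.

18


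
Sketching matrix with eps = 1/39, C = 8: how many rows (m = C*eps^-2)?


1/eps = 39.
(1/eps)^2 = 1521.
m = 8*1521 = 12168.

12168


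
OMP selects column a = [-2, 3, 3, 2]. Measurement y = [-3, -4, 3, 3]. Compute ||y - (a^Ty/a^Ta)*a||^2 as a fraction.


a^T a = 26.
a^T y = 9.
coeff = 9/26 = 9/26.
||r||^2 = 1037/26.

1037/26


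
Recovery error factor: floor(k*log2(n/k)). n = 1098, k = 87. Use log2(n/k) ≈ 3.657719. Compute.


log2(n/k) = log2(1098/87) ≈ 3.657719.
k*log2(n/k) ≈ 87*3.657719 = 318.221553.
floor(318.221553) = 318.

318


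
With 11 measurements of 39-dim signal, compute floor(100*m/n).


100*m/n = 100*11/39 ≈ 28.2051.
floor = 28.

28


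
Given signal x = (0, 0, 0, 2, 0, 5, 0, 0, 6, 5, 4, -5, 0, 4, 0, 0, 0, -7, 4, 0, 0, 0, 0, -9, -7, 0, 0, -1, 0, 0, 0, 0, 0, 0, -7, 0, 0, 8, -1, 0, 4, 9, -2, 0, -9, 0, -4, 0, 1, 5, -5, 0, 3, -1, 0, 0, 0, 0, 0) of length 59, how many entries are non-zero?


Non-zero positions: [3, 5, 8, 9, 10, 11, 13, 17, 18, 23, 24, 27, 34, 37, 38, 40, 41, 42, 44, 46, 48, 49, 50, 52, 53].
Sparsity = 25.

25
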